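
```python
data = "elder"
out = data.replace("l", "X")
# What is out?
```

Trace:
`data = "elder"` → data = 'elder'
`out = data.replace("l", "X")` → out = 'eXder'
So out = 'eXder'

Answer: 'eXder'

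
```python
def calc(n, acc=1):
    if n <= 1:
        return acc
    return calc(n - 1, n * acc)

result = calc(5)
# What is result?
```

Accumulator trace (n, acc): (5, 1) -> (4, 5) -> (3, 20) -> (2, 60) -> (1, 120) -> return 120

Answer: 120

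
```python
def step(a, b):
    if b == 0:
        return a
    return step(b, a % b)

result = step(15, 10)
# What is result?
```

step(15, 10) -> step(10, 5) -> step(5, 0) -> 5

Answer: 5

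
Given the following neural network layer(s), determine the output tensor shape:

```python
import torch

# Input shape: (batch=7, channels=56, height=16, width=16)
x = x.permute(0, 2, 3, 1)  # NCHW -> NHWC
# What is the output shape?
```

Input: (7, 56, 16, 16) -> Output: (7, 16, 16, 56)

Answer: (7, 16, 16, 56)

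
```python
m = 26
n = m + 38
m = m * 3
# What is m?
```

Trace:
`m = 26` → m = 26
`n = m + 38` → n = 64
`m = m * 3` → m = 78
So m = 78

Answer: 78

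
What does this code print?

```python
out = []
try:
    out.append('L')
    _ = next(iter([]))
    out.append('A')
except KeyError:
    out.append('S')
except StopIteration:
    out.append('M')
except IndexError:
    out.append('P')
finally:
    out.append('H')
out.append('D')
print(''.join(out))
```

Execution trace: 'L' (try body) → 'M' (except StopIteration) → 'H' (finally) → 'D' (after the try/except). Output: LMHD

Answer: LMHD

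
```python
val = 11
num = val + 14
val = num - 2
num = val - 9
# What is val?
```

Trace:
`val = 11` → val = 11
`num = val + 14` → num = 25
`val = num - 2` → val = 23
`num = val - 9` → num = 14
So val = 23

Answer: 23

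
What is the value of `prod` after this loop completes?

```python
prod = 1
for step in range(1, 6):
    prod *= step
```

5! = 120
`prod` takes the values: 1 → 2 → 6 → 24 → 120

Answer: 120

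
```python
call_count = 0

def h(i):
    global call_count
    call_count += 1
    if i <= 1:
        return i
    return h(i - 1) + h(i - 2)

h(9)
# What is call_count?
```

Calls(i) = 1 + Calls(i-1) + Calls(i-2); Calls(0)=Calls(1)=1. For i=9 this gives 109.

Answer: 109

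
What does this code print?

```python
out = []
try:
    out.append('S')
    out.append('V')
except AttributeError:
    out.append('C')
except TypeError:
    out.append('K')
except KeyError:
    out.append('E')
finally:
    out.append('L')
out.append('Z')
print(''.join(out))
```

Execution trace: 'S' (try body) → 'V' (try body, no exception) → 'L' (finally) → 'Z' (after the try/except). Output: SVLZ

Answer: SVLZ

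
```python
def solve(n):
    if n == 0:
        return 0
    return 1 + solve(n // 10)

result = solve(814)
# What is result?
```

Count of digits of 814: 3

Answer: 3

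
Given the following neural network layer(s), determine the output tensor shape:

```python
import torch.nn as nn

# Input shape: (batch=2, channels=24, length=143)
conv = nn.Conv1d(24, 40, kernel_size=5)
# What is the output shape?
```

Input: (2, 24, 143) -> Output: (2, 40, 139)

Answer: (2, 40, 139)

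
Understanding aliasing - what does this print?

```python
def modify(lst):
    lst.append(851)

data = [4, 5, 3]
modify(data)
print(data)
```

Key concept: function modifies passed list.
Step by step:
`data = [4, 5, 3]` → data = [4, 5, 3]
`modify(data)` → data = [4, 5, 3, 851]
`print(data)` → prints [4, 5, 3, 851]

Answer: [4, 5, 3, 851]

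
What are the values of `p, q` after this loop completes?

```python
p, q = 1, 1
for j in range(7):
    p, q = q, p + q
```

Fibonacci: after 7 iterations
`p, q` takes the values: (1, 1) → (1, 2) → (2, 3) → (3, 5) → (5, 8) → (8, 13) → (13, 21) → (21, 34)

Answer: 21, 34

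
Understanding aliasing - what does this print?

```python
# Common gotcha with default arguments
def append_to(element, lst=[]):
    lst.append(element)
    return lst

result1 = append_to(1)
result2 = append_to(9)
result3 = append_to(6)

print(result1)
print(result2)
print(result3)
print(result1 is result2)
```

Key concept: mutable default argument gotcha.
Step by step:
`result1 = append_to(1)` → result1 = [1]
`result2 = append_to(9)` → result1 = [1, 9] (same object as result2); result2 = [1, 9] (same object as result1)
`result3 = append_to(6)` → result1 = [1, 9, 6] (same object as result2, result3); result2 = [1, 9, 6] (same object as result1, result3); result3 = [1, 9, 6] (same object as result1, result2)
`print(result1)` → prints [1, 9, 6]
`print(result2)` → prints [1, 9, 6]
`print(result3)` → prints [1, 9, 6]
`print(result1 is result2)` → prints True

Answer:
[1, 9, 6]
[1, 9, 6]
[1, 9, 6]
True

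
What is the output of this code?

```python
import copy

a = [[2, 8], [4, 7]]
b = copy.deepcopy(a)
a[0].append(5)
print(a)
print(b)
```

Key concept: deep copy is fully independent.
Step by step:
`a = [[2, 8], [4, 7]]` → a = [[2, 8], [4, 7]]
`b = copy.deepcopy(a)` → b = [[2, 8], [4, 7]]
`a[0].append(5)` → a = [[2, 8, 5], [4, 7]]
`print(a)` → prints [[2, 8, 5], [4, 7]]
`print(b)` → prints [[2, 8], [4, 7]]

Answer:
[[2, 8, 5], [4, 7]]
[[2, 8], [4, 7]]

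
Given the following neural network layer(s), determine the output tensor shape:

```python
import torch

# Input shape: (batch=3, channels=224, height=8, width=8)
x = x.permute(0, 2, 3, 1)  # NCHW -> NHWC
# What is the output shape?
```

Input: (3, 224, 8, 8) -> Output: (3, 8, 8, 224)

Answer: (3, 8, 8, 224)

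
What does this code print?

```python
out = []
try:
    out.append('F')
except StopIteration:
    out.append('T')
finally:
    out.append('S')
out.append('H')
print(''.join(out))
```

Execution trace: 'F' (try body, no exception) → 'S' (finally) → 'H' (after the try/except). Output: FSH

Answer: FSH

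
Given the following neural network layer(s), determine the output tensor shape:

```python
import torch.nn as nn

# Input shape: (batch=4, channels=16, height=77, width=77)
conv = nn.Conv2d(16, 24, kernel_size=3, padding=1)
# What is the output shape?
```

Input: (4, 16, 77, 77) -> Output: (4, 24, 77, 77)

Answer: (4, 24, 77, 77)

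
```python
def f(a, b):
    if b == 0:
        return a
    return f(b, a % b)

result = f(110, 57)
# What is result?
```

f(110, 57) -> f(57, 53) -> f(53, 4) -> f(4, 1) -> f(1, 0) -> 1

Answer: 1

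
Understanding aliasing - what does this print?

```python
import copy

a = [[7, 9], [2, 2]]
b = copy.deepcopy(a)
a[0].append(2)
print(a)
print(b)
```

Key concept: deep copy is fully independent.
Step by step:
`a = [[7, 9], [2, 2]]` → a = [[7, 9], [2, 2]]
`b = copy.deepcopy(a)` → b = [[7, 9], [2, 2]]
`a[0].append(2)` → a = [[7, 9, 2], [2, 2]]
`print(a)` → prints [[7, 9, 2], [2, 2]]
`print(b)` → prints [[7, 9], [2, 2]]

Answer:
[[7, 9, 2], [2, 2]]
[[7, 9], [2, 2]]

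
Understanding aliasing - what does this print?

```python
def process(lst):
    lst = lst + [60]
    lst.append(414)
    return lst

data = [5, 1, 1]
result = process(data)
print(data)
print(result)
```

Key concept: rebinding parameter vs mutation.
Step by step:
`data = [5, 1, 1]` → data = [5, 1, 1]
`result = process(data)` → result = [5, 1, 1, 60, 414]
`print(data)` → prints [5, 1, 1]
`print(result)` → prints [5, 1, 1, 60, 414]

Answer:
[5, 1, 1]
[5, 1, 1, 60, 414]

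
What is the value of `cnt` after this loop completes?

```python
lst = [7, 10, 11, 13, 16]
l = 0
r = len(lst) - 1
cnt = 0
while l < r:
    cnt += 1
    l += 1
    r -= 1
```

Iterations until pointers meet (list length 5)
`cnt` takes the values: 0 → 1 → 2

Answer: 2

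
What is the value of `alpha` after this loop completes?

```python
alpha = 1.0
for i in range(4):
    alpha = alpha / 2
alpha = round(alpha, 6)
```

Halving LR 4 times: 1 / 2^4
`alpha` takes the values: 1.0 → 0.5 → 0.25 → 0.125 → 0.0625

Answer: 0.0625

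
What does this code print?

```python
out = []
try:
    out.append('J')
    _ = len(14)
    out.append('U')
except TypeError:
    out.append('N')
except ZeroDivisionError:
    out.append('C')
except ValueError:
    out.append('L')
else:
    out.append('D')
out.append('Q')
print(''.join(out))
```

Execution trace: 'J' (try body) → 'N' (except TypeError) → 'Q' (after the try/except). Output: JNQ

Answer: JNQ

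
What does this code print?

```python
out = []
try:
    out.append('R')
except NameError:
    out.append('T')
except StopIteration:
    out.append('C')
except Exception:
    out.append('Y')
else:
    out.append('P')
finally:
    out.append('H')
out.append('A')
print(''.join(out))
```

Execution trace: 'R' (try body, no exception) → 'P' (else) → 'H' (finally) → 'A' (after the try/except). Output: RPHA

Answer: RPHA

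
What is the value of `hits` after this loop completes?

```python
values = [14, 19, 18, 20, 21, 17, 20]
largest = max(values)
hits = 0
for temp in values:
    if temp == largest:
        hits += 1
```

Count of max value 21 in [14, 19, 18, 20, 21, 17, 20]
`hits` takes the values: 0 → 1

Answer: 1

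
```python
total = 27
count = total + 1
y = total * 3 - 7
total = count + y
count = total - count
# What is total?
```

Trace:
`total = 27` → total = 27
`count = total + 1` → count = 28
`y = total * 3 - 7` → y = 74
`total = count + y` → total = 102
`count = total - count` → count = 74
So total = 102

Answer: 102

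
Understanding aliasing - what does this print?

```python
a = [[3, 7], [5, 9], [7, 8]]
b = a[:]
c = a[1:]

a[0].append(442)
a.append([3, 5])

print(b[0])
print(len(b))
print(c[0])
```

Key concept: slice with nested mutation.
Step by step:
`a = [[3, 7], [5, 9], [7, 8]]` → a = [[3, 7], [5, 9], [7, 8]]
`b = a[:]` → b = [[3, 7], [5, 9], [7, 8]]
`c = a[1:]` → c = [[5, 9], [7, 8]]
`a[0].append(442)` → a = [[3, 7, 442], [5, 9], [7, 8]]; b = [[3, 7, 442], [5, 9], [7, 8]]
`a.append([3, 5])` → a = [[3, 7, 442], [5, 9], [7, 8], [3, 5]]
`print(b[0])` → prints [3, 7, 442]
`print(len(b))` → prints 3
`print(c[0])` → prints [5, 9]

Answer:
[3, 7, 442]
3
[5, 9]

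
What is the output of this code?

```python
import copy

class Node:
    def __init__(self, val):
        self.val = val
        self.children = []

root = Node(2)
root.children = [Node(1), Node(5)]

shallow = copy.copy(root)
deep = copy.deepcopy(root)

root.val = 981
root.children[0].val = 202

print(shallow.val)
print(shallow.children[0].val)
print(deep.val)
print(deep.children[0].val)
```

Key concept: deep copy with custom objects.
Step by step:
`root = Node(2)` → root = Node(val=2, children=[])
`root.children = [Node(1), Node(5)]` → root = Node(val=2, children=[Node(val=1, children=[]), Node(val=5, children=[])])
`shallow = copy.copy(root)` → shallow = Node(val=2, children=[Node(val=1, children=[]), Node(val=5, children=[])])
`deep = copy.deepcopy(root)` → deep = Node(val=2, children=[Node(val=1, children=[]), Node(val=5, children=[])])
`root.val = 981` → root = Node(val=981, children=[Node(val=1, children=[]), Node(val=5, children=[])])
`root.children[0].val = 202` → root = Node(val=981, children=[Node(val=202, children=[]), Node(val=5, children=[])]); shallow = Node(val=2, children=[Node(val=202, children=[]), Node(val=5, children=[])])
`print(shallow.val)` → prints 2
`print(shallow.children[0].val)` → prints 202
`print(deep.val)` → prints 2
`print(deep.children[0].val)` → prints 1

Answer:
2
202
2
1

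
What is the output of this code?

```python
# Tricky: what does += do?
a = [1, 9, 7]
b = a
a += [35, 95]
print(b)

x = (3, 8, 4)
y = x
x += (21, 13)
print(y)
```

Key concept: += behavior differs for mutable vs immutable.
Step by step:
`a = [1, 9, 7]` → a = [1, 9, 7]
`b = a` → b = [1, 9, 7] (same object as a)
`a += [35, 95]` → a = [1, 9, 7, 35, 95] (same object as b); b = [1, 9, 7, 35, 95] (same object as a)
`print(b)` → prints [1, 9, 7, 35, 95]
`x = (3, 8, 4)` → x = (3, 8, 4)
`y = x` → y = (3, 8, 4)
`x += (21, 13)` → x = (3, 8, 4, 21, 13)
`print(y)` → prints (3, 8, 4)

Answer:
[1, 9, 7, 35, 95]
(3, 8, 4)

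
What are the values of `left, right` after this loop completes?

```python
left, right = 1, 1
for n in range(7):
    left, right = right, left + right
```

Fibonacci: after 7 iterations
`left, right` takes the values: (1, 1) → (1, 2) → (2, 3) → (3, 5) → (5, 8) → (8, 13) → (13, 21) → (21, 34)

Answer: 21, 34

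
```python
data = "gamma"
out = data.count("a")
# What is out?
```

Trace:
`data = "gamma"` → data = 'gamma'
`out = data.count("a")` → out = 2
So out = 2

Answer: 2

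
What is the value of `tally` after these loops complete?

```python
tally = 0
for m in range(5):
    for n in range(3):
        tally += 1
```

5 * 3 = 15
`tally` takes the values: 0 → 1 → 2 → 3 → 4 → 5 → 6 → 7 → 8 → 9 → 10 → 11 → 12 → 13 → 14 → 15

Answer: 15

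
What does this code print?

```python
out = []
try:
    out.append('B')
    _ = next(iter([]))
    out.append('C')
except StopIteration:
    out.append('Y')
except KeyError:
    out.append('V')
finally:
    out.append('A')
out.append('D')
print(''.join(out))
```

Execution trace: 'B' (try body) → 'Y' (except StopIteration) → 'A' (finally) → 'D' (after the try/except). Output: BYAD

Answer: BYAD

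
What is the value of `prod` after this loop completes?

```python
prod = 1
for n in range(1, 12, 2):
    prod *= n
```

Product of 1, 3, 5, ... up to 11
`prod` takes the values: 1 → 3 → 15 → 105 → 945 → 10395

Answer: 10395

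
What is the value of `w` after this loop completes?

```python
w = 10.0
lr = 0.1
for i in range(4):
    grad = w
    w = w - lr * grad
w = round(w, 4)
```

Gradient descent: w = 10.0 * (1 - 0.1)^4
`w` takes the values: 10.0 → 9.0 → 8.1 → 7.29 → 6.561

Answer: 6.561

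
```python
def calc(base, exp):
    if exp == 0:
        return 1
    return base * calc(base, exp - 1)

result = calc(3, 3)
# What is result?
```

calc(3, 3) = 3 * 3 * 3 = 27

Answer: 27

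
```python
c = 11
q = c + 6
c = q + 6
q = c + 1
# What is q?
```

Trace:
`c = 11` → c = 11
`q = c + 6` → q = 17
`c = q + 6` → c = 23
`q = c + 1` → q = 24
So q = 24

Answer: 24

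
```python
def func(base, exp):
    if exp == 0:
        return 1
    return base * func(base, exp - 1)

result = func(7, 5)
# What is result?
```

func(7, 5) = 7 * 7 * 7 * 7 * 7 = 16807

Answer: 16807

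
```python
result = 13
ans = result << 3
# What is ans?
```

Trace:
`result = 13` → result = 13
`ans = result << 3` → ans = 104
So ans = 104

Answer: 104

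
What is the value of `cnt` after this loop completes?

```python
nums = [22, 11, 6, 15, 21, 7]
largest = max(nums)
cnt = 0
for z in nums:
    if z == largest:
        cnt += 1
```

Count of max value 22 in [22, 11, 6, 15, 21, 7]
`cnt` takes the values: 0 → 1

Answer: 1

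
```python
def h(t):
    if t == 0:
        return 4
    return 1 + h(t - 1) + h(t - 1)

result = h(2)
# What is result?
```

h(t) = 1 + 2·h(t-1), h(0)=4. Closed form: (4+1)·2^2 - 1 = 19.

Answer: 19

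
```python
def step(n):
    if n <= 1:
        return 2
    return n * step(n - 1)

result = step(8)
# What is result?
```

step(8) = 8 * 7 * 6 * 5 * 4 * 3 * 2 * 2 = 80640

Answer: 80640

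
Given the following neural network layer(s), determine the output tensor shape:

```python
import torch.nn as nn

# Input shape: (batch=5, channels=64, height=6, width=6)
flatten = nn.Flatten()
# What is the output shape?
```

Input: (5, 64, 6, 6) -> Output: (5, 2304)

Answer: (5, 2304)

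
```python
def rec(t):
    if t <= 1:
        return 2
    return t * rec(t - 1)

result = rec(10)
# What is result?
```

rec(10) = 10 * 9 * 8 * 7 * 6 * 5 * 4 * 3 * 2 * 2 = 7257600

Answer: 7257600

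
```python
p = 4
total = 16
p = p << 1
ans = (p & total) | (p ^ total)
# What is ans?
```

Trace:
`p = 4` → p = 4
`total = 16` → total = 16
`p = p << 1` → p = 8
`ans = (p & total) | (p ^ total)` → ans = 24
So ans = 24

Answer: 24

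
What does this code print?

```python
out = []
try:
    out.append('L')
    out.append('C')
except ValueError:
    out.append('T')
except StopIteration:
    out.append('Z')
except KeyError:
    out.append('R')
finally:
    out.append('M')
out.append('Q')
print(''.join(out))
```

Execution trace: 'L' (try body) → 'C' (try body, no exception) → 'M' (finally) → 'Q' (after the try/except). Output: LCMQ

Answer: LCMQ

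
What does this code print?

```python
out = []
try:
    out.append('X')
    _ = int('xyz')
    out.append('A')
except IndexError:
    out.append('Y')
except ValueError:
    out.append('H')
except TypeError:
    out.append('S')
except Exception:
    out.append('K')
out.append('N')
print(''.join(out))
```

Execution trace: 'X' (try body) → 'H' (except ValueError) → 'N' (after the try/except). Output: XHN

Answer: XHN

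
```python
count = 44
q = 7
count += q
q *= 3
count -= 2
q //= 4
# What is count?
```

Trace:
`count = 44` → count = 44
`q = 7` → q = 7
`count += q` → count = 51
`q *= 3` → q = 21
`count -= 2` → count = 49
`q //= 4` → q = 5
So count = 49

Answer: 49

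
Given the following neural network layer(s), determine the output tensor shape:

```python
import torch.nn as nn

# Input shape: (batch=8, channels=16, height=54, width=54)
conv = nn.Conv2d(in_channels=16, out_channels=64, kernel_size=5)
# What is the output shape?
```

Input: (8, 16, 54, 54) -> Output: (8, 64, 50, 50)

Answer: (8, 64, 50, 50)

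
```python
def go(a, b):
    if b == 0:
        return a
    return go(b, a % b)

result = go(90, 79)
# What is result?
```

go(90, 79) -> go(79, 11) -> go(11, 2) -> go(2, 1) -> go(1, 0) -> 1

Answer: 1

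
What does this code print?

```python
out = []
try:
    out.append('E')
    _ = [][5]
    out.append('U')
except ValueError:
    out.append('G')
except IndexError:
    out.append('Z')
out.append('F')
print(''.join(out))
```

Execution trace: 'E' (try body) → 'Z' (except IndexError) → 'F' (after the try/except). Output: EZF

Answer: EZF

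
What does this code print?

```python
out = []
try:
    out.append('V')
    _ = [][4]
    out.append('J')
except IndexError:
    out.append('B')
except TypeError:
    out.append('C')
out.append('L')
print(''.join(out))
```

Execution trace: 'V' (try body) → 'B' (except IndexError) → 'L' (after the try/except). Output: VBL

Answer: VBL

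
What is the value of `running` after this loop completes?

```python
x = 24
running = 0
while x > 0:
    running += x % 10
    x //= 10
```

Sum digits of 24
`running` takes the values: 0 → 4 → 6

Answer: 6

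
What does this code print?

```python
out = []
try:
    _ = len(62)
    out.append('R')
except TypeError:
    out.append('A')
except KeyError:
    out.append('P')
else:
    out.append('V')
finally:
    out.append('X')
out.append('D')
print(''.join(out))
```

Execution trace: 'A' (except TypeError) → 'X' (finally) → 'D' (after the try/except). Output: AXD

Answer: AXD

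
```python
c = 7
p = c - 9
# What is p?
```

Trace:
`c = 7` → c = 7
`p = c - 9` → p = -2
So p = -2

Answer: -2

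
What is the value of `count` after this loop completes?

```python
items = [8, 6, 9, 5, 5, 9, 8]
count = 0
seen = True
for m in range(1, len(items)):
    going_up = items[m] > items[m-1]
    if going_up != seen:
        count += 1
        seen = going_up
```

Count direction changes in [8, 6, 9, 5, 5, 9, 8]
`count` takes the values: 0 → 1 → 2 → 3 → 4 → 5

Answer: 5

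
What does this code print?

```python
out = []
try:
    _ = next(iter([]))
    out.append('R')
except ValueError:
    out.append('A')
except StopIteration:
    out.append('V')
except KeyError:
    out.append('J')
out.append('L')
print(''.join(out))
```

Execution trace: 'V' (except StopIteration) → 'L' (after the try/except). Output: VL

Answer: VL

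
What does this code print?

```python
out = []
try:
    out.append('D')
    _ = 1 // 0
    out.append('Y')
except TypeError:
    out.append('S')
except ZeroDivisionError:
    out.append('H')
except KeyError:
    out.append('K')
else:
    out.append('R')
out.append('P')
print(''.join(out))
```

Execution trace: 'D' (try body) → 'H' (except ZeroDivisionError) → 'P' (after the try/except). Output: DHP

Answer: DHP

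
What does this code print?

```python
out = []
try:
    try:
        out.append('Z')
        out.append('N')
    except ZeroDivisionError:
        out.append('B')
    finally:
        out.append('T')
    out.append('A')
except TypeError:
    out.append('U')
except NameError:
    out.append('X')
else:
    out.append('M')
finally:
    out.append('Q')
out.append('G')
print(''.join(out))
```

Execution trace: 'Z' (inner try body) → 'N' (inner try body, no exception) → 'T' (inner finally) → 'A' (try body, no exception) → 'M' (else) → 'Q' (finally) → 'G' (after the try/except). Output: ZNTAMQG

Answer: ZNTAMQG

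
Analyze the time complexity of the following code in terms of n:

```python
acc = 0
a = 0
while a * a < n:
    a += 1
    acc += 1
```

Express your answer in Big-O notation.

Each loop level contributes: √n. Multiplying the contributions gives O(√n).

Answer: O(√n)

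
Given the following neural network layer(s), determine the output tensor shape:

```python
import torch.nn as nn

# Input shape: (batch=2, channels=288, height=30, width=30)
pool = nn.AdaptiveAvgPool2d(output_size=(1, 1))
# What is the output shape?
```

Input: (2, 288, 30, 30) -> Output: (2, 288, 1, 1)

Answer: (2, 288, 1, 1)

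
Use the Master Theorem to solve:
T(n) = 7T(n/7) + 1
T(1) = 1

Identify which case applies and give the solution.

a=7, b=7, f(n)=1. log_7(7) = 1. Since c=0 < 1, Case 1 applies: T(n) = Θ(n^log_b(a)) = O(n).

Answer: O(n) - Case 1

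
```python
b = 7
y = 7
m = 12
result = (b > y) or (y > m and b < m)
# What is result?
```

Trace:
`b = 7` → b = 7
`y = 7` → y = 7
`m = 12` → m = 12
`result = (b > y) or (y > m and b < m)` → result = False
So result = False

Answer: False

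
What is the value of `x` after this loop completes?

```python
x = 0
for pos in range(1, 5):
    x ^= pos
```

XOR of 1 to 4
`x` takes the values: 0 → 1 → 3 → 0 → 4

Answer: 4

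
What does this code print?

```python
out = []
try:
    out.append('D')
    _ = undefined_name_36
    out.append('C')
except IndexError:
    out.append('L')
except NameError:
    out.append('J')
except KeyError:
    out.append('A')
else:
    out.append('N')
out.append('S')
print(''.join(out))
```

Execution trace: 'D' (try body) → 'J' (except NameError) → 'S' (after the try/except). Output: DJS

Answer: DJS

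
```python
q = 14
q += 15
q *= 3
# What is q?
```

Trace:
`q = 14` → q = 14
`q += 15` → q = 29
`q *= 3` → q = 87
So q = 87

Answer: 87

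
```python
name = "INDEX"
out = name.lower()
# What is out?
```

Trace:
`name = "INDEX"` → name = 'INDEX'
`out = name.lower()` → out = 'index'
So out = 'index'

Answer: 'index'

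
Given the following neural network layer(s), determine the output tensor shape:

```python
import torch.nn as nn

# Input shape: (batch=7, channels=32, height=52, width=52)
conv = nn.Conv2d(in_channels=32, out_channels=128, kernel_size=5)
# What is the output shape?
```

Input: (7, 32, 52, 52) -> Output: (7, 128, 48, 48)

Answer: (7, 128, 48, 48)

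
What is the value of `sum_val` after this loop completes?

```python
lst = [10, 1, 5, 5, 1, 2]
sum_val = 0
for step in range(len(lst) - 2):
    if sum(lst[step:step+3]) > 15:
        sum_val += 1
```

Count windows with sum > 15
`sum_val` takes the values: 0 → 1

Answer: 1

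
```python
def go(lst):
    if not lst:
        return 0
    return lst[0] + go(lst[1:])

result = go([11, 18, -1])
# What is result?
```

11 + 18 + (-1) + 0 = 28

Answer: 28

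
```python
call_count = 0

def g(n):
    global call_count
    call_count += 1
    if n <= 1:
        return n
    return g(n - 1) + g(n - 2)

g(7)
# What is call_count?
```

Calls(n) = 1 + Calls(n-1) + Calls(n-2); Calls(0)=Calls(1)=1. For n=7 this gives 41.

Answer: 41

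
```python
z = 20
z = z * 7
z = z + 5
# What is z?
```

Trace:
`z = 20` → z = 20
`z = z * 7` → z = 140
`z = z + 5` → z = 145
So z = 145

Answer: 145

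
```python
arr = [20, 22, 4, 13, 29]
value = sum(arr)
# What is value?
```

Trace:
`arr = [20, 22, 4, 13, 29]` → arr = [20, 22, 4, 13, 29]
`value = sum(arr)` → value = 88
So value = 88

Answer: 88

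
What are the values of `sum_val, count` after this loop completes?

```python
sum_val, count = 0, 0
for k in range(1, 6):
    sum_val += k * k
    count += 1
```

Sum of squares and count
`sum_val, count` takes the values: (0, 0) → (1, 0) → (1, 1) → (5, 1) → (5, 2) → (14, 2) → (14, 3) → (30, 3) → (30, 4) → (55, 4) → (55, 5)

Answer: 55, 5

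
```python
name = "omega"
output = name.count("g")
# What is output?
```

Trace:
`name = "omega"` → name = 'omega'
`output = name.count("g")` → output = 1
So output = 1

Answer: 1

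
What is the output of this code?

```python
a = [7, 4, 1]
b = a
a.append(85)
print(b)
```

Key concept: basic list aliasing.
Step by step:
`a = [7, 4, 1]` → a = [7, 4, 1]
`b = a` → b = [7, 4, 1] (same object as a)
`a.append(85)` → a = [7, 4, 1, 85] (same object as b); b = [7, 4, 1, 85] (same object as a)
`print(b)` → prints [7, 4, 1, 85]

Answer: [7, 4, 1, 85]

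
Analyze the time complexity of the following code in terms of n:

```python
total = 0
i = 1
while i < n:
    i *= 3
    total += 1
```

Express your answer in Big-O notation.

Each loop level contributes: log n. Multiplying the contributions gives O(log n).

Answer: O(log n)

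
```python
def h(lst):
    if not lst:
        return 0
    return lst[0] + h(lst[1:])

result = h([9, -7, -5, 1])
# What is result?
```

9 + (-7) + (-5) + 1 + 0 = -2

Answer: -2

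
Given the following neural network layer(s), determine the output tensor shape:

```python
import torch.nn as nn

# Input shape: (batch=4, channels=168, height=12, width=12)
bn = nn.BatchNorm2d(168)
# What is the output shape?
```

Input: (4, 168, 12, 12) -> Output: (4, 168, 12, 12)

Answer: (4, 168, 12, 12)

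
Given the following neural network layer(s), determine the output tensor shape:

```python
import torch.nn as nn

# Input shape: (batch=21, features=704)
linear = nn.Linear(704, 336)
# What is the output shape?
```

Input: (21, 704) -> Output: (21, 336)

Answer: (21, 336)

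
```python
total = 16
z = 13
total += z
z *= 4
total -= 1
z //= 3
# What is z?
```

Trace:
`total = 16` → total = 16
`z = 13` → z = 13
`total += z` → total = 29
`z *= 4` → z = 52
`total -= 1` → total = 28
`z //= 3` → z = 17
So z = 17

Answer: 17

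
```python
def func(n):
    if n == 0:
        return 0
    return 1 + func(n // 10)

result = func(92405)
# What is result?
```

Count of digits of 92405: 5

Answer: 5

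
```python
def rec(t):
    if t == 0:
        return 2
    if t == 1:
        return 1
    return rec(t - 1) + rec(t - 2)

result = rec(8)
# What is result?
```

Build up from base cases: rec(0)=2, rec(1)=1, rec(2)=3, rec(3)=4, rec(4)=7, rec(5)=11, rec(6)=18, ..., rec(8)=47

Answer: 47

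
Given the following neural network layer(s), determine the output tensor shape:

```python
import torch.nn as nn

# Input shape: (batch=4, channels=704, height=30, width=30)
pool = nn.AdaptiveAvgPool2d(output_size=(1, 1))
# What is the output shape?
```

Input: (4, 704, 30, 30) -> Output: (4, 704, 1, 1)

Answer: (4, 704, 1, 1)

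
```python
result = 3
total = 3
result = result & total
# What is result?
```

Trace:
`result = 3` → result = 3
`total = 3` → total = 3
`result = result & total` → result = 3
So result = 3

Answer: 3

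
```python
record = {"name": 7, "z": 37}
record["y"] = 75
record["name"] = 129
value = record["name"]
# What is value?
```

Trace:
`record = {"name": 7, "z": 37}` → record = {'name': 7, 'z': 37}
`record["y"] = 75` → record = {'name': 7, 'z': 37, 'y': 75}
`record["name"] = 129` → record = {'name': 129, 'z': 37, 'y': 75}
`value = record["name"]` → value = 129
So value = 129

Answer: 129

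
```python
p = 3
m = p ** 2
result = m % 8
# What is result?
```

Trace:
`p = 3` → p = 3
`m = p ** 2` → m = 9
`result = m % 8` → result = 1
So result = 1

Answer: 1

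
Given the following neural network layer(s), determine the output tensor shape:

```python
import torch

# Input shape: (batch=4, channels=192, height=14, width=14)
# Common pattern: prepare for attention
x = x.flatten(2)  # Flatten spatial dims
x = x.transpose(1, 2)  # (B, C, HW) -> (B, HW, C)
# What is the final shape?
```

Input: (4, 192, 14, 14) -> after flatten(2): (4, 192, 196) -> Output: (4, 196, 192)

Answer: (4, 196, 192)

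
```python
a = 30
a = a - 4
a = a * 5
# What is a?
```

Trace:
`a = 30` → a = 30
`a = a - 4` → a = 26
`a = a * 5` → a = 130
So a = 130

Answer: 130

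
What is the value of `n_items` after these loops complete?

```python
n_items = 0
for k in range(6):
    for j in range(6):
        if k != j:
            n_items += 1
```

6² - 6 (exclude diagonal)
`n_items` takes the values: 0 → 1 → 2 → 3 → 4 → 5 → 6 → 7 → 8 → 9 → 10 → 11 → 12 → 13 → 14 → 15 → 16 → 17 → 18 → 19 → 20 → 21 → 22 → 23 → 24 → 25 → 26 → 27 → 28 → 29 → 30

Answer: 30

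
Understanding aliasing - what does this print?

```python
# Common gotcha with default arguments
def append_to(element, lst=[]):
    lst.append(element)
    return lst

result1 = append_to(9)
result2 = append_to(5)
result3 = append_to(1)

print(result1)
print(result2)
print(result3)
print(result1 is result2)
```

Key concept: mutable default argument gotcha.
Step by step:
`result1 = append_to(9)` → result1 = [9]
`result2 = append_to(5)` → result1 = [9, 5] (same object as result2); result2 = [9, 5] (same object as result1)
`result3 = append_to(1)` → result1 = [9, 5, 1] (same object as result2, result3); result2 = [9, 5, 1] (same object as result1, result3); result3 = [9, 5, 1] (same object as result1, result2)
`print(result1)` → prints [9, 5, 1]
`print(result2)` → prints [9, 5, 1]
`print(result3)` → prints [9, 5, 1]
`print(result1 is result2)` → prints True

Answer:
[9, 5, 1]
[9, 5, 1]
[9, 5, 1]
True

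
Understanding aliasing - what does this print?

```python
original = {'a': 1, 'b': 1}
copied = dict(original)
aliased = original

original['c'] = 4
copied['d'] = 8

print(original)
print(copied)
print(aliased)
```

Key concept: dict() creates copy, assignment creates alias.
Step by step:
`original = {'a': 1, 'b': 1}` → original = {'a': 1, 'b': 1}
`copied = dict(original)` → copied = {'a': 1, 'b': 1}
`aliased = original` → aliased = {'a': 1, 'b': 1} (same object as original)
`original['c'] = 4` → original = {'a': 1, 'b': 1, 'c': 4} (same object as aliased); aliased = {'a': 1, 'b': 1, 'c': 4} (same object as original)
`copied['d'] = 8` → copied = {'a': 1, 'b': 1, 'd': 8}
`print(original)` → prints {'a': 1, 'b': 1, 'c': 4}
`print(copied)` → prints {'a': 1, 'b': 1, 'd': 8}
`print(aliased)` → prints {'a': 1, 'b': 1, 'c': 4}

Answer:
{'a': 1, 'b': 1, 'c': 4}
{'a': 1, 'b': 1, 'd': 8}
{'a': 1, 'b': 1, 'c': 4}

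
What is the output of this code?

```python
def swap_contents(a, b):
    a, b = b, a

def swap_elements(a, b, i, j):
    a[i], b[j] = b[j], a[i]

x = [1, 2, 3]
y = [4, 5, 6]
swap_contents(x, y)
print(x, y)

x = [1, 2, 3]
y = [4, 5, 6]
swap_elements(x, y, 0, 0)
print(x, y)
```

Key concept: parameter rebinding vs mutation.
Step by step:
`x = [1, 2, 3]` → x = [1, 2, 3]
`y = [4, 5, 6]` → y = [4, 5, 6]
`swap_contents(x, y)` → no visible change to tracked variables
`print(x, y)` → prints [1, 2, 3] [4, 5, 6]
`x = [1, 2, 3]` → x = [1, 2, 3]
`y = [4, 5, 6]` → y = [4, 5, 6]
`swap_elements(x, y, 0, 0)` → x = [4, 2, 3]; y = [1, 5, 6]
`print(x, y)` → prints [4, 2, 3] [1, 5, 6]

Answer:
[1, 2, 3] [4, 5, 6]
[4, 2, 3] [1, 5, 6]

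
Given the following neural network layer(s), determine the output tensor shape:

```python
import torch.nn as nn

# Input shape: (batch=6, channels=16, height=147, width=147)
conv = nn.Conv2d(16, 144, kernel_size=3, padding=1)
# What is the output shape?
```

Input: (6, 16, 147, 147) -> Output: (6, 144, 147, 147)

Answer: (6, 144, 147, 147)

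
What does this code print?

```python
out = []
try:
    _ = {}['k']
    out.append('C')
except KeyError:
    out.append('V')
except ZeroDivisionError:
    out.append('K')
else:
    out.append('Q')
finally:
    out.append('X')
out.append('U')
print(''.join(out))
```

Execution trace: 'V' (except KeyError) → 'X' (finally) → 'U' (after the try/except). Output: VXU

Answer: VXU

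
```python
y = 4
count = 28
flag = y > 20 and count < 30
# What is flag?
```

Trace:
`y = 4` → y = 4
`count = 28` → count = 28
`flag = y > 20 and count < 30` → flag = False
So flag = False

Answer: False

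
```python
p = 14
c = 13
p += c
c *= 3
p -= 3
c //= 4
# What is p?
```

Trace:
`p = 14` → p = 14
`c = 13` → c = 13
`p += c` → p = 27
`c *= 3` → c = 39
`p -= 3` → p = 24
`c //= 4` → c = 9
So p = 24

Answer: 24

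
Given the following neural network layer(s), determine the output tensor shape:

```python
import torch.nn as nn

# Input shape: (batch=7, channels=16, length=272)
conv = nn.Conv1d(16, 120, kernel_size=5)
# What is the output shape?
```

Input: (7, 16, 272) -> Output: (7, 120, 268)

Answer: (7, 120, 268)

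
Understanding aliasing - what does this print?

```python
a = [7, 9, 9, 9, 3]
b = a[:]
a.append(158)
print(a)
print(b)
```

Key concept: slice [:] creates copy.
Step by step:
`a = [7, 9, 9, 9, 3]` → a = [7, 9, 9, 9, 3]
`b = a[:]` → b = [7, 9, 9, 9, 3]
`a.append(158)` → a = [7, 9, 9, 9, 3, 158]
`print(a)` → prints [7, 9, 9, 9, 3, 158]
`print(b)` → prints [7, 9, 9, 9, 3]

Answer:
[7, 9, 9, 9, 3, 158]
[7, 9, 9, 9, 3]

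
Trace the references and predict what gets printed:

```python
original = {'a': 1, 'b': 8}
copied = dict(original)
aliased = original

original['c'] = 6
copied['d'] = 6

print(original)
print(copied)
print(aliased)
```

Key concept: dict() creates copy, assignment creates alias.
Step by step:
`original = {'a': 1, 'b': 8}` → original = {'a': 1, 'b': 8}
`copied = dict(original)` → copied = {'a': 1, 'b': 8}
`aliased = original` → aliased = {'a': 1, 'b': 8} (same object as original)
`original['c'] = 6` → original = {'a': 1, 'b': 8, 'c': 6} (same object as aliased); aliased = {'a': 1, 'b': 8, 'c': 6} (same object as original)
`copied['d'] = 6` → copied = {'a': 1, 'b': 8, 'd': 6}
`print(original)` → prints {'a': 1, 'b': 8, 'c': 6}
`print(copied)` → prints {'a': 1, 'b': 8, 'd': 6}
`print(aliased)` → prints {'a': 1, 'b': 8, 'c': 6}

Answer:
{'a': 1, 'b': 8, 'c': 6}
{'a': 1, 'b': 8, 'd': 6}
{'a': 1, 'b': 8, 'c': 6}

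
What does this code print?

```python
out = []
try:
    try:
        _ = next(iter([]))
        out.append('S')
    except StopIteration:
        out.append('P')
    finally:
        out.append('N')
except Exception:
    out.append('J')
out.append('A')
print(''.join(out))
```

Execution trace: 'P' (inner except StopIteration) → 'N' (inner finally) → 'A' (after the try/except). Output: PNA

Answer: PNA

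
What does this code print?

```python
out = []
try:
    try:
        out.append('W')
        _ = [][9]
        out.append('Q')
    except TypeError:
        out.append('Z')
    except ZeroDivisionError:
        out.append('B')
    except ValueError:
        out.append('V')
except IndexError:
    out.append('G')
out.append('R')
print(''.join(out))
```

Execution trace: 'W' (inner try body) → 'G' (outer except IndexError) → 'R' (after the try/except). Output: WGR

Answer: WGR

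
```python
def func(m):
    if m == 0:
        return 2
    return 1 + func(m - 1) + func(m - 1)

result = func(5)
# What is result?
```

func(m) = 1 + 2·func(m-1), func(0)=2. Closed form: (2+1)·2^5 - 1 = 95.

Answer: 95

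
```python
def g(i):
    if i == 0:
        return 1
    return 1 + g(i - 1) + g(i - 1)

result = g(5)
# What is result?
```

g(i) = 1 + 2·g(i-1), g(0)=1. Closed form: (1+1)·2^5 - 1 = 63.

Answer: 63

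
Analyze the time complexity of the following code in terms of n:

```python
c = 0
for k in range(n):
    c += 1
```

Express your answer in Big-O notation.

Each loop level contributes: n. Multiplying the contributions gives O(n).

Answer: O(n)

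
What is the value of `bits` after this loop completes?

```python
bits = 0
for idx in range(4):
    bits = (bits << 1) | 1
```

Build 4 consecutive 1-bits: 0b1111
`bits` takes the values: 0 → 1 → 3 → 7 → 15

Answer: 15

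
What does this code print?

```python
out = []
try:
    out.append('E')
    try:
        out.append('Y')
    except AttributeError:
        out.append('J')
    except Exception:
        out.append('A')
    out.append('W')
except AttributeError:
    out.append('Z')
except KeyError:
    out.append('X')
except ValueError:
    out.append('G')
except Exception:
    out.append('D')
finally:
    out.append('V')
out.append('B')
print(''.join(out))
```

Execution trace: 'E' (try body) → 'Y' (inner try body, no exception) → 'W' (try body, no exception) → 'V' (finally) → 'B' (after the try/except). Output: EYWVB

Answer: EYWVB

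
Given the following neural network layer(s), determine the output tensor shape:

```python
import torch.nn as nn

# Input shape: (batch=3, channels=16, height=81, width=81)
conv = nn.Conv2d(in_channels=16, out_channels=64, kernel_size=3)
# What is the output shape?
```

Input: (3, 16, 81, 81) -> Output: (3, 64, 79, 79)

Answer: (3, 64, 79, 79)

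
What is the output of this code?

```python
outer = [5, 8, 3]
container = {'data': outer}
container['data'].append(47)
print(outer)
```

Key concept: dict holds reference to list.
Step by step:
`outer = [5, 8, 3]` → outer = [5, 8, 3]
`container = {'data': outer}` → container = {'data': [5, 8, 3]}
`container['data'].append(47)` → outer = [5, 8, 3, 47]; container = {'data': [5, 8, 3, 47]}
`print(outer)` → prints [5, 8, 3, 47]

Answer: [5, 8, 3, 47]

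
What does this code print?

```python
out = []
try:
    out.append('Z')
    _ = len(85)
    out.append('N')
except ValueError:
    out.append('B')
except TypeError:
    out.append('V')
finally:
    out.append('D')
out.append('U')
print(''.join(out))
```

Execution trace: 'Z' (try body) → 'V' (except TypeError) → 'D' (finally) → 'U' (after the try/except). Output: ZVDU

Answer: ZVDU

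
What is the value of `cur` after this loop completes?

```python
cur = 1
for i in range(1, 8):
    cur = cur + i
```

Start at 1, add 1 through 7
`cur` takes the values: 1 → 2 → 4 → 7 → 11 → 16 → 22 → 29

Answer: 29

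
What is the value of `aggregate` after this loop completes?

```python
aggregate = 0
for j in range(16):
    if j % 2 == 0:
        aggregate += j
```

Sum of even numbers 0 to 15
`aggregate` takes the values: 0 → 2 → 6 → 12 → 20 → 30 → 42 → 56

Answer: 56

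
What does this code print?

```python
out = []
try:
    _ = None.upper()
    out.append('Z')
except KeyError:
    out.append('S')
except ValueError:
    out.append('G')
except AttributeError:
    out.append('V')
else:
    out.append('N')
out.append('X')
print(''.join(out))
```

Execution trace: 'V' (except AttributeError) → 'X' (after the try/except). Output: VX

Answer: VX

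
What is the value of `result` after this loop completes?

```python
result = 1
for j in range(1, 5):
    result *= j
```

4! = 24
`result` takes the values: 1 → 2 → 6 → 24

Answer: 24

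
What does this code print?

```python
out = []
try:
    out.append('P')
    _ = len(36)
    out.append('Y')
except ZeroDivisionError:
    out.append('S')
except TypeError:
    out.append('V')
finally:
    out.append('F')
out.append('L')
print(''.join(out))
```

Execution trace: 'P' (try body) → 'V' (except TypeError) → 'F' (finally) → 'L' (after the try/except). Output: PVFL

Answer: PVFL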